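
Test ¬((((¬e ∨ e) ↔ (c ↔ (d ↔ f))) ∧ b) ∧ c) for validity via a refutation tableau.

Not valid

Assume the negation and expand:
Initial set: {¬¬((((¬e ∨ e) ↔ (c ↔ (d ↔ f))) ∧ b) ∧ c)}.
¬¬((((¬e ∨ e) ↔ (c ↔ (d ↔ f))) ∧ b) ∧ c): α-rule — add (((¬e ∨ e) ↔ (c ↔ (d ↔ f))) ∧ b), c.
(((¬e ∨ e) ↔ (c ↔ (d ↔ f))) ∧ b): α-rule — add ((¬e ∨ e) ↔ (c ↔ (d ↔ f))), b.
((¬e ∨ e) ↔ (c ↔ (d ↔ f))): β-rule — branch into (¬e ∨ e), (c ↔ (d ↔ f))  //  ¬(¬e ∨ e), ¬(c ↔ (d ↔ f)).
  branch 1 (add (¬e ∨ e), (c ↔ (d ↔ f))):
    (¬e ∨ e): β-rule — branch into ¬e  //  e.
      branch 1.1 (add ¬e):
        (c ↔ (d ↔ f)): β-rule — branch into c, (d ↔ f)  //  ¬c, ¬(d ↔ f).
          branch 1.1.1 (add c, (d ↔ f)):
            (d ↔ f): β-rule — branch into d, f  //  ¬d, ¬f.
              branch 1.1.1.1 (add d, f):
                ○ open, literals {b=T, c=T, d=T, e=F, f=T}.
              branch 1.1.1.2 (add ¬d, ¬f):
                ○ open, literals {b=T, c=T, d=F, e=F, f=F}.
          branch 1.1.2 (add ¬c, ¬(d ↔ f)):
            × closes — contains both c and ¬c.
      branch 1.2 (add e):
        (c ↔ (d ↔ f)): β-rule — branch into c, (d ↔ f)  //  ¬c, ¬(d ↔ f).
          branch 1.2.1 (add c, (d ↔ f)):
            (d ↔ f): β-rule — branch into d, f  //  ¬d, ¬f.
              branch 1.2.1.1 (add d, f):
                ○ open, literals {b=T, c=T, d=T, e=T, f=T}.
              branch 1.2.1.2 (add ¬d, ¬f):
                ○ open, literals {b=T, c=T, d=F, e=T, f=F}.
          branch 1.2.2 (add ¬c, ¬(d ↔ f)):
            × closes — contains both c and ¬c.
  branch 2 (add ¬(¬e ∨ e), ¬(c ↔ (d ↔ f))):
    ¬(¬e ∨ e): α-rule — add ¬¬e, ¬e.
    × closes — contains both e and ¬e.
3 branches closed, 4 open.
An open branch gives a countermodel: b=T, c=T, d=T, e=F, f=T (unmentioned atoms arbitrary); under it the original formula is false.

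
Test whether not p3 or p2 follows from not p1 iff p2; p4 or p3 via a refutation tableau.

Initial set: {(not p1 iff p2); (p4 or p3); not (not p3 or p2)}.
not (not p3 or p2): α-rule — add not not p3, not p2.
(not p1 iff p2): β-rule — branch into not p1, p2  //  not not p1, not p2.
  branch 1 (add not p1, p2):
    × closes — contains both p2 and not p2.
  branch 2 (add not not p1, not p2):
    (p4 or p3): β-rule — branch into p4  //  p3.
      branch 2.1 (add p4):
        ○ open, literals {p1=1, p2=0, p3=1, p4=1}.
      branch 2.2 (add p3):
        ○ open, literals {p1=1, p2=0, p3=1}.
1 branch closed, 2 open.
An open branch gives a countermodel: p1=1, p2=0, p3=1, p4=1 (unmentioned atoms arbitrary); the premises hold there but the conclusion fails.

No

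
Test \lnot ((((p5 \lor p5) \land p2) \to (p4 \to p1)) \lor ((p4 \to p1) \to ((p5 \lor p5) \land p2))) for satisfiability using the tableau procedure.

Initial set: {T \lnot ((((p5 \lor p5) \land p2) \to (p4 \to p1)) \lor ((p4 \to p1) \to ((p5 \lor p5) \land p2)))}.
T \lnot ((((p5 \lor p5) \land p2) \to (p4 \to p1)) \lor ((p4 \to p1) \to ((p5 \lor p5) \land p2))): α-rule — add F (((p5 \lor p5) \land p2) \to (p4 \to p1)), F ((p4 \to p1) \to ((p5 \lor p5) \land p2)).
F (((p5 \lor p5) \land p2) \to (p4 \to p1)): α-rule — add T ((p5 \lor p5) \land p2), F (p4 \to p1).
F ((p4 \to p1) \to ((p5 \lor p5) \land p2)): α-rule — add T (p4 \to p1), F ((p5 \lor p5) \land p2).
T ((p5 \lor p5) \land p2): α-rule — add T (p5 \lor p5), T p2.
F (p4 \to p1): α-rule — add T p4, F p1.
T (p4 \to p1): β-rule — branch into F p4  //  T p1.
  branch 1 (add F p4):
    × closes — contains both p4 and \lnot p4.
  branch 2 (add T p1):
    × closes — contains both p1 and \lnot p1.
All 2 branches close.
Every branch closed; the formula is unsatisfiable.

Unsatisfiable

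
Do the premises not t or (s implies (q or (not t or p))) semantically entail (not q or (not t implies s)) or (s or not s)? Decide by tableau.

Yes

Initial set: {(not t or (s implies (q or (not t or p)))); not ((not q or (not t implies s)) or (s or not s))}.
not ((not q or (not t implies s)) or (s or not s)): α-rule — add not (not q or (not t implies s)), not (s or not s).
not (not q or (not t implies s)): α-rule — add not not q, not (not t implies s).
not (s or not s): α-rule — add not s, not not s.
× closes — contains both s and not s.
All 1 branch closes.
Every branch closed, so the premises entail the conclusion.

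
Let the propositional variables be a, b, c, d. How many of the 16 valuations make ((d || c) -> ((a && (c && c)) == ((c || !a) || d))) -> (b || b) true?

Initial set: {T (((d || c) -> ((a && (c && c)) == ((c || !a) || d))) -> (b || b))}.
T (((d || c) -> ((a && (c && c)) == ((c || !a) || d))) -> (b || b)): β-rule — branch into F ((d || c) -> ((a && (c && c)) == ((c || !a) || d)))  //  T (b || b).
  branch 1 (add F ((d || c) -> ((a && (c && c)) == ((c || !a) || d)))):
    F ((d || c) -> ((a && (c && c)) == ((c || !a) || d))): α-rule — add T (d || c), F ((a && (c && c)) == ((c || !a) || d)).
    T (d || c): β-rule — branch into T d  //  T c.
      branch 1.1 (add T d):
        F ((a && (c && c)) == ((c || !a) || d)): β-rule — branch into T (a && (c && c)), F ((c || !a) || d)  //  F (a && (c && c)), T ((c || !a) || d).
          branch 1.1.1 (add T (a && (c && c)), F ((c || !a) || d)):
            T (a && (c && c)): α-rule — add T a, T (c && c).
            F ((c || !a) || d): α-rule — add F (c || !a), F d.
            × closes — contains both d and !d.
          branch 1.1.2 (add F (a && (c && c)), T ((c || !a) || d)):
            F (a && (c && c)): β-rule — branch into F a  //  F (c && c).
              branch 1.1.2.1 (add F a):
                T ((c || !a) || d): β-rule — branch into T (c || !a)  //  T d.
                  branch 1.1.2.1.1 (add T (c || !a)):
                    T (c || !a): β-rule — branch into T c  //  T !a.
                      branch 1.1.2.1.1.1 (add T c):
                        ○ open, literals {a=false, c=true, d=true}.
                      branch 1.1.2.1.1.2 (add T !a):
                        ○ open, literals {a=false, d=true}.
                  branch 1.1.2.1.2 (add T d):
                    ○ open, literals {a=false, d=true}.
              branch 1.1.2.2 (add F (c && c)):
                T ((c || !a) || d): β-rule — branch into T (c || !a)  //  T d.
                  branch 1.1.2.2.1 (add T (c || !a)):
                    F (c && c): β-rule — branch into F c  //  F c.
                      branch 1.1.2.2.1.1 (add F c):
                        T (c || !a): β-rule — branch into T c  //  T !a.
                          branch 1.1.2.2.1.1.1 (add T c):
                            × closes — contains both c and !c.
                          branch 1.1.2.2.1.1.2 (add T !a):
                            ○ open, literals {a=false, c=false, d=true}.
                      branch 1.1.2.2.1.2 (add F c):
                        T (c || !a): β-rule — branch into T c  //  T !a.
                          branch 1.1.2.2.1.2.1 (add T c):
                            × closes — contains both c and !c.
                          branch 1.1.2.2.1.2.2 (add T !a):
                            ○ open, literals {a=false, c=false, d=true}.
                  branch 1.1.2.2.2 (add T d):
                    F (c && c): β-rule — branch into F c  //  F c.
                      branch 1.1.2.2.2.1 (add F c):
                        ○ open, literals {c=false, d=true}.
                      branch 1.1.2.2.2.2 (add F c):
                        ○ open, literals {c=false, d=true}.
      branch 1.2 (add T c):
        F ((a && (c && c)) == ((c || !a) || d)): β-rule — branch into T (a && (c && c)), F ((c || !a) || d)  //  F (a && (c && c)), T ((c || !a) || d).
          branch 1.2.1 (add T (a && (c && c)), F ((c || !a) || d)):
            T (a && (c && c)): α-rule — add T a, T (c && c).
            F ((c || !a) || d): α-rule — add F (c || !a), F d.
            T (c && c): α-rule — add T c, T c.
            F (c || !a): α-rule — add F c, F !a.
            × closes — contains both c and !c.
          branch 1.2.2 (add F (a && (c && c)), T ((c || !a) || d)):
            F (a && (c && c)): β-rule — branch into F a  //  F (c && c).
              branch 1.2.2.1 (add F a):
                T ((c || !a) || d): β-rule — branch into T (c || !a)  //  T d.
                  branch 1.2.2.1.1 (add T (c || !a)):
                    T (c || !a): β-rule — branch into T c  //  T !a.
                      branch 1.2.2.1.1.1 (add T c):
                        ○ open, literals {a=false, c=true}.
                      branch 1.2.2.1.1.2 (add T !a):
                        ○ open, literals {a=false, c=true}.
                  branch 1.2.2.1.2 (add T d):
                    ○ open, literals {a=false, c=true, d=true}.
              branch 1.2.2.2 (add F (c && c)):
                T ((c || !a) || d): β-rule — branch into T (c || !a)  //  T d.
                  branch 1.2.2.2.1 (add T (c || !a)):
                    F (c && c): β-rule — branch into F c  //  F c.
                      branch 1.2.2.2.1.1 (add F c):
                        × closes — contains both c and !c.
                      branch 1.2.2.2.1.2 (add F c):
                        × closes — contains both c and !c.
                  branch 1.2.2.2.2 (add T d):
                    F (c && c): β-rule — branch into F c  //  F c.
                      branch 1.2.2.2.2.1 (add F c):
                        × closes — contains both c and !c.
                      branch 1.2.2.2.2.2 (add F c):
                        × closes — contains both c and !c.
  branch 2 (add T (b || b)):
    T (b || b): β-rule — branch into T b  //  T b.
      branch 2.1 (add T b):
        ○ open, literals {b=true}.
      branch 2.2 (add T b):
        ○ open, literals {b=true}.
8 branches closed, 12 open.
Each open branch fixes some atoms; the unmentioned ones are free. Counting distinct full assignments: branch {a=false, c=true, d=true} (b) contributes 2 new; branch {a=false, d=true} (b, c) contributes 2 new; branch {a=false, d=true} (b, c) contributes 0 new; branch {a=false, c=false, d=true} (b) contributes 0 new; branch {a=false, c=false, d=true} (b) contributes 0 new; branch {c=false, d=true} (a, b) contributes 2 new; branch {c=false, d=true} (a, b) contributes 0 new; branch {a=false, c=true} (b, d) contributes 2 new; branch {a=false, c=true} (b, d) contributes 0 new; branch {a=false, c=true, d=true} (b) contributes 0 new; branch {b=true} (a, c, d) contributes 4 new; branch {b=true} (a, c, d) contributes 0 new. Total: 12.

12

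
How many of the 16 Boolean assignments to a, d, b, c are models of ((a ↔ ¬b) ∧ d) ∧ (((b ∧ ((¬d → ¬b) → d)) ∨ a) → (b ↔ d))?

Initial set: {(((a ↔ ¬b) ∧ d) ∧ (((b ∧ ((¬d → ¬b) → d)) ∨ a) → (b ↔ d)))}.
(((a ↔ ¬b) ∧ d) ∧ (((b ∧ ((¬d → ¬b) → d)) ∨ a) → (b ↔ d))): α-rule — add ((a ↔ ¬b) ∧ d), (((b ∧ ((¬d → ¬b) → d)) ∨ a) → (b ↔ d)).
((a ↔ ¬b) ∧ d): α-rule — add (a ↔ ¬b), d.
(((b ∧ ((¬d → ¬b) → d)) ∨ a) → (b ↔ d)): β-rule — branch into ¬((b ∧ ((¬d → ¬b) → d)) ∨ a)  //  (b ↔ d).
  branch 1 (add ¬((b ∧ ((¬d → ¬b) → d)) ∨ a)):
    ¬((b ∧ ((¬d → ¬b) → d)) ∨ a): α-rule — add ¬(b ∧ ((¬d → ¬b) → d)), ¬a.
    (a ↔ ¬b): β-rule — branch into a, ¬b  //  ¬a, ¬¬b.
      branch 1.1 (add a, ¬b):
        × closes — contains both a and ¬a.
      branch 1.2 (add ¬a, ¬¬b):
        ¬(b ∧ ((¬d → ¬b) → d)): β-rule — branch into ¬b  //  ¬((¬d → ¬b) → d).
          branch 1.2.1 (add ¬b):
            × closes — contains both b and ¬b.
          branch 1.2.2 (add ¬((¬d → ¬b) → d)):
            ¬((¬d → ¬b) → d): α-rule — add (¬d → ¬b), ¬d.
            × closes — contains both d and ¬d.
  branch 2 (add (b ↔ d)):
    (a ↔ ¬b): β-rule — branch into a, ¬b  //  ¬a, ¬¬b.
      branch 2.1 (add a, ¬b):
        (b ↔ d): β-rule — branch into b, d  //  ¬b, ¬d.
          branch 2.1.1 (add b, d):
            × closes — contains both b and ¬b.
          branch 2.1.2 (add ¬b, ¬d):
            × closes — contains both d and ¬d.
      branch 2.2 (add ¬a, ¬¬b):
        (b ↔ d): β-rule — branch into b, d  //  ¬b, ¬d.
          branch 2.2.1 (add b, d):
            ○ open, literals {a=F, b=T, d=T}.
          branch 2.2.2 (add ¬b, ¬d):
            × closes — contains both b and ¬b.
6 branches closed, 1 open.
Each open branch fixes some atoms; the unmentioned ones are free. Counting distinct full assignments: branch {a=F, b=T, d=T} (c) contributes 2 new. Total: 2.

2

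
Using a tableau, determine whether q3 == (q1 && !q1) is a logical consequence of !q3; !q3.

Yes

Initial set: {!q3; !q3; !(q3 == (q1 && !q1))}.
!(q3 == (q1 && !q1)): β-rule — branch into q3, !(q1 && !q1)  //  !q3, (q1 && !q1).
  branch 1 (add q3, !(q1 && !q1)):
    × closes — contains both q3 and !q3.
  branch 2 (add !q3, (q1 && !q1)):
    (q1 && !q1): α-rule — add q1, !q1.
    × closes — contains both q1 and !q1.
All 2 branches close.
Every branch closed, so the premises entail the conclusion.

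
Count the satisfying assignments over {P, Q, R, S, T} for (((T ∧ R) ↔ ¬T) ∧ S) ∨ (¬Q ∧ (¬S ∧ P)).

8

Initial set: {((((T ∧ R) ↔ ¬T) ∧ S) ∨ (¬Q ∧ (¬S ∧ P)))}.
((((T ∧ R) ↔ ¬T) ∧ S) ∨ (¬Q ∧ (¬S ∧ P))): β-rule — branch into (((T ∧ R) ↔ ¬T) ∧ S)  //  (¬Q ∧ (¬S ∧ P)).
  branch 1 (add (((T ∧ R) ↔ ¬T) ∧ S)):
    (((T ∧ R) ↔ ¬T) ∧ S): α-rule — add ((T ∧ R) ↔ ¬T), S.
    ((T ∧ R) ↔ ¬T): β-rule — branch into (T ∧ R), ¬T  //  ¬(T ∧ R), ¬¬T.
      branch 1.1 (add (T ∧ R), ¬T):
        (T ∧ R): α-rule — add T, R.
        × closes — contains both T and ¬T.
      branch 1.2 (add ¬(T ∧ R), ¬¬T):
        ¬(T ∧ R): β-rule — branch into ¬T  //  ¬R.
          branch 1.2.1 (add ¬T):
            × closes — contains both T and ¬T.
          branch 1.2.2 (add ¬R):
            ○ open, literals {R=0, S=1, T=1}.
  branch 2 (add (¬Q ∧ (¬S ∧ P))):
    (¬Q ∧ (¬S ∧ P)): α-rule — add ¬Q, (¬S ∧ P).
    (¬S ∧ P): α-rule — add ¬S, P.
    ○ open, literals {P=1, Q=0, S=0}.
2 branches closed, 2 open.
Each open branch fixes some atoms; the unmentioned ones are free. Counting distinct full assignments: branch {R=0, S=1, T=1} (P, Q) contributes 4 new; branch {P=1, Q=0, S=0} (R, T) contributes 4 new. Total: 8.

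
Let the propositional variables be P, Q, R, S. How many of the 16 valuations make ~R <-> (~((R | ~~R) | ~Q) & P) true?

Initial set: {(~R <-> (~((R | ~~R) | ~Q) & P))}.
(~R <-> (~((R | ~~R) | ~Q) & P)): β-rule — branch into ~R, (~((R | ~~R) | ~Q) & P)  //  ~~R, ~(~((R | ~~R) | ~Q) & P).
  branch 1 (add ~R, (~((R | ~~R) | ~Q) & P)):
    (~((R | ~~R) | ~Q) & P): α-rule — add ~((R | ~~R) | ~Q), P.
    ~((R | ~~R) | ~Q): α-rule — add ~(R | ~~R), ~~Q.
    ~(R | ~~R): α-rule — add ~R, ~~~R.
    ~~~R: drop double negation, giving ~R.
    ○ open, literals {P=true, Q=true, R=false}.
  branch 2 (add ~~R, ~(~((R | ~~R) | ~Q) & P)):
    ~(~((R | ~~R) | ~Q) & P): β-rule — branch into ~~((R | ~~R) | ~Q)  //  ~P.
      branch 2.1 (add ~~((R | ~~R) | ~Q)):
        ~~((R | ~~R) | ~Q): β-rule — branch into (R | ~~R)  //  ~Q.
          branch 2.1.1 (add (R | ~~R)):
            (R | ~~R): β-rule — branch into R  //  ~~R.
              branch 2.1.1.1 (add R):
                ○ open, literals {R=true}.
              branch 2.1.1.2 (add ~~R):
                ~~R: drop double negation, giving R.
                ○ open, literals {R=true}.
          branch 2.1.2 (add ~Q):
            ○ open, literals {Q=false, R=true}.
      branch 2.2 (add ~P):
        ○ open, literals {P=false, R=true}.
0 branches closed, 5 open.
Each open branch fixes some atoms; the unmentioned ones are free. Counting distinct full assignments: branch {P=true, Q=true, R=false} (S) contributes 2 new; branch {R=true} (P, Q, S) contributes 8 new; branch {R=true} (P, Q, S) contributes 0 new; branch {Q=false, R=true} (P, S) contributes 0 new; branch {P=false, R=true} (Q, S) contributes 0 new. Total: 10.

10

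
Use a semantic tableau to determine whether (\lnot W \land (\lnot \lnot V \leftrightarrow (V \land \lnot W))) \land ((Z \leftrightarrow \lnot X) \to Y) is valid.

Not valid

Assume the negation and expand:
Initial set: {\lnot ((\lnot W \land (\lnot \lnot V \leftrightarrow (V \land \lnot W))) \land ((Z \leftrightarrow \lnot X) \to Y))}.
\lnot ((\lnot W \land (\lnot \lnot V \leftrightarrow (V \land \lnot W))) \land ((Z \leftrightarrow \lnot X) \to Y)): β-rule — branch into \lnot (\lnot W \land (\lnot \lnot V \leftrightarrow (V \land \lnot W)))  //  \lnot ((Z \leftrightarrow \lnot X) \to Y).
  branch 1 (add \lnot (\lnot W \land (\lnot \lnot V \leftrightarrow (V \land \lnot W)))):
    \lnot (\lnot W \land (\lnot \lnot V \leftrightarrow (V \land \lnot W))): β-rule — branch into \lnot \lnot W  //  \lnot (\lnot \lnot V \leftrightarrow (V \land \lnot W)).
      branch 1.1 (add \lnot \lnot W):
        ○ open, literals {W=T}.
      branch 1.2 (add \lnot (\lnot \lnot V \leftrightarrow (V \land \lnot W))):
        \lnot (\lnot \lnot V \leftrightarrow (V \land \lnot W)): β-rule — branch into \lnot \lnot V, \lnot (V \land \lnot W)  //  \lnot \lnot \lnot V, (V \land \lnot W).
          branch 1.2.1 (add \lnot \lnot V, \lnot (V \land \lnot W)):
            \lnot \lnot V: drop double negation, giving V.
            \lnot (V \land \lnot W): β-rule — branch into \lnot V  //  \lnot \lnot W.
              branch 1.2.1.1 (add \lnot V):
                × closes — contains both V and \lnot V.
              branch 1.2.1.2 (add \lnot \lnot W):
                ○ open, literals {V=T, W=T}.
          branch 1.2.2 (add \lnot \lnot \lnot V, (V \land \lnot W)):
            \lnot \lnot \lnot V: drop double negation, giving \lnot V.
            (V \land \lnot W): α-rule — add V, \lnot W.
            × closes — contains both V and \lnot V.
  branch 2 (add \lnot ((Z \leftrightarrow \lnot X) \to Y)):
    \lnot ((Z \leftrightarrow \lnot X) \to Y): α-rule — add (Z \leftrightarrow \lnot X), \lnot Y.
    (Z \leftrightarrow \lnot X): β-rule — branch into Z, \lnot X  //  \lnot Z, \lnot \lnot X.
      branch 2.1 (add Z, \lnot X):
        ○ open, literals {X=F, Y=F, Z=T}.
      branch 2.2 (add \lnot Z, \lnot \lnot X):
        ○ open, literals {X=T, Y=F, Z=F}.
2 branches closed, 4 open.
An open branch gives a countermodel: W=T (unmentioned atoms arbitrary); under it the original formula is false.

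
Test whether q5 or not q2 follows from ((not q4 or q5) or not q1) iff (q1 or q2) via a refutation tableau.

No

Initial set: {(((not q4 or q5) or not q1) iff (q1 or q2)); not (q5 or not q2)}.
not (q5 or not q2): α-rule — add not q5, not not q2.
(((not q4 or q5) or not q1) iff (q1 or q2)): β-rule — branch into ((not q4 or q5) or not q1), (q1 or q2)  //  not ((not q4 or q5) or not q1), not (q1 or q2).
  branch 1 (add ((not q4 or q5) or not q1), (q1 or q2)):
    ((not q4 or q5) or not q1): β-rule — branch into (not q4 or q5)  //  not q1.
      branch 1.1 (add (not q4 or q5)):
        (q1 or q2): β-rule — branch into q1  //  q2.
          branch 1.1.1 (add q1):
            (not q4 or q5): β-rule — branch into not q4  //  q5.
              branch 1.1.1.1 (add not q4):
                ○ open, literals {q1=1, q2=1, q4=0, q5=0}.
              branch 1.1.1.2 (add q5):
                × closes — contains both q5 and not q5.
          branch 1.1.2 (add q2):
            (not q4 or q5): β-rule — branch into not q4  //  q5.
              branch 1.1.2.1 (add not q4):
                ○ open, literals {q2=1, q4=0, q5=0}.
              branch 1.1.2.2 (add q5):
                × closes — contains both q5 and not q5.
      branch 1.2 (add not q1):
        (q1 or q2): β-rule — branch into q1  //  q2.
          branch 1.2.1 (add q1):
            × closes — contains both q1 and not q1.
          branch 1.2.2 (add q2):
            ○ open, literals {q1=0, q2=1, q5=0}.
  branch 2 (add not ((not q4 or q5) or not q1), not (q1 or q2)):
    not ((not q4 or q5) or not q1): α-rule — add not (not q4 or q5), not not q1.
    not (q1 or q2): α-rule — add not q1, not q2.
    × closes — contains both q1 and not q1.
4 branches closed, 3 open.
An open branch gives a countermodel: q1=1, q2=1, q4=0, q5=0 (unmentioned atoms arbitrary); the premises hold there but the conclusion fails.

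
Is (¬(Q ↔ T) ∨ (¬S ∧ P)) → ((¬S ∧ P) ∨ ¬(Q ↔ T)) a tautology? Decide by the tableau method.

Valid

Assume the negation and expand:
Initial set: {¬((¬(Q ↔ T) ∨ (¬S ∧ P)) → ((¬S ∧ P) ∨ ¬(Q ↔ T)))}.
¬((¬(Q ↔ T) ∨ (¬S ∧ P)) → ((¬S ∧ P) ∨ ¬(Q ↔ T))): α-rule — add (¬(Q ↔ T) ∨ (¬S ∧ P)), ¬((¬S ∧ P) ∨ ¬(Q ↔ T)).
¬((¬S ∧ P) ∨ ¬(Q ↔ T)): α-rule — add ¬(¬S ∧ P), ¬¬(Q ↔ T).
(¬(Q ↔ T) ∨ (¬S ∧ P)): β-rule — branch into ¬(Q ↔ T)  //  (¬S ∧ P).
  branch 1 (add ¬(Q ↔ T)):
    ¬(¬S ∧ P): β-rule — branch into ¬¬S  //  ¬P.
      branch 1.1 (add ¬¬S):
        ¬¬(Q ↔ T): β-rule — branch into Q, T  //  ¬Q, ¬T.
          branch 1.1.1 (add Q, T):
            ¬(Q ↔ T): β-rule — branch into Q, ¬T  //  ¬Q, T.
              branch 1.1.1.1 (add Q, ¬T):
                × closes — contains both T and ¬T.
              branch 1.1.1.2 (add ¬Q, T):
                × closes — contains both Q and ¬Q.
          branch 1.1.2 (add ¬Q, ¬T):
            ¬(Q ↔ T): β-rule — branch into Q, ¬T  //  ¬Q, T.
              branch 1.1.2.1 (add Q, ¬T):
                × closes — contains both Q and ¬Q.
              branch 1.1.2.2 (add ¬Q, T):
                × closes — contains both T and ¬T.
      branch 1.2 (add ¬P):
        ¬¬(Q ↔ T): β-rule — branch into Q, T  //  ¬Q, ¬T.
          branch 1.2.1 (add Q, T):
            ¬(Q ↔ T): β-rule — branch into Q, ¬T  //  ¬Q, T.
              branch 1.2.1.1 (add Q, ¬T):
                × closes — contains both T and ¬T.
              branch 1.2.1.2 (add ¬Q, T):
                × closes — contains both Q and ¬Q.
          branch 1.2.2 (add ¬Q, ¬T):
            ¬(Q ↔ T): β-rule — branch into Q, ¬T  //  ¬Q, T.
              branch 1.2.2.1 (add Q, ¬T):
                × closes — contains both Q and ¬Q.
              branch 1.2.2.2 (add ¬Q, T):
                × closes — contains both T and ¬T.
  branch 2 (add (¬S ∧ P)):
    (¬S ∧ P): α-rule — add ¬S, P.
    ¬(¬S ∧ P): β-rule — branch into ¬¬S  //  ¬P.
      branch 2.1 (add ¬¬S):
        × closes — contains both S and ¬S.
      branch 2.2 (add ¬P):
        × closes — contains both P and ¬P.
All 10 branches close.
Every branch closed, so the negation is unsatisfiable and the formula is valid.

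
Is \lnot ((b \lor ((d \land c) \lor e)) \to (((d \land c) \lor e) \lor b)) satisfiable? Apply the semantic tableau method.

Unsatisfiable

Initial set: {\lnot ((b \lor ((d \land c) \lor e)) \to (((d \land c) \lor e) \lor b))}.
\lnot ((b \lor ((d \land c) \lor e)) \to (((d \land c) \lor e) \lor b)): α-rule — add (b \lor ((d \land c) \lor e)), \lnot (((d \land c) \lor e) \lor b).
\lnot (((d \land c) \lor e) \lor b): α-rule — add \lnot ((d \land c) \lor e), \lnot b.
\lnot ((d \land c) \lor e): α-rule — add \lnot (d \land c), \lnot e.
(b \lor ((d \land c) \lor e)): β-rule — branch into b  //  ((d \land c) \lor e).
  branch 1 (add b):
    × closes — contains both b and \lnot b.
  branch 2 (add ((d \land c) \lor e)):
    \lnot (d \land c): β-rule — branch into \lnot d  //  \lnot c.
      branch 2.1 (add \lnot d):
        ((d \land c) \lor e): β-rule — branch into (d \land c)  //  e.
          branch 2.1.1 (add (d \land c)):
            (d \land c): α-rule — add d, c.
            × closes — contains both d and \lnot d.
          branch 2.1.2 (add e):
            × closes — contains both e and \lnot e.
      branch 2.2 (add \lnot c):
        ((d \land c) \lor e): β-rule — branch into (d \land c)  //  e.
          branch 2.2.1 (add (d \land c)):
            (d \land c): α-rule — add d, c.
            × closes — contains both c and \lnot c.
          branch 2.2.2 (add e):
            × closes — contains both e and \lnot e.
All 5 branches close.
Every branch closed; the formula is unsatisfiable.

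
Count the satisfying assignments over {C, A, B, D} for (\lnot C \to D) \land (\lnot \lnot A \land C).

4

Initial set: {((\lnot C \to D) \land (\lnot \lnot A \land C))}.
((\lnot C \to D) \land (\lnot \lnot A \land C)): α-rule — add (\lnot C \to D), (\lnot \lnot A \land C).
(\lnot \lnot A \land C): α-rule — add \lnot \lnot A, C.
\lnot \lnot A: drop double negation, giving A.
(\lnot C \to D): β-rule — branch into \lnot \lnot C  //  D.
  branch 1 (add \lnot \lnot C):
    ○ open, literals {A=1, C=1}.
  branch 2 (add D):
    ○ open, literals {A=1, C=1, D=1}.
0 branches closed, 2 open.
Each open branch fixes some atoms; the unmentioned ones are free. Counting distinct full assignments: branch {A=1, C=1} (B, D) contributes 4 new; branch {A=1, C=1, D=1} (B) contributes 0 new. Total: 4.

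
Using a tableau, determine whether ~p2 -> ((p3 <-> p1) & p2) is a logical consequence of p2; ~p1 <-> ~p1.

Initial set: {p2; (~p1 <-> ~p1); ~(~p2 -> ((p3 <-> p1) & p2))}.
~(~p2 -> ((p3 <-> p1) & p2)): α-rule — add ~p2, ~((p3 <-> p1) & p2).
× closes — contains both p2 and ~p2.
All 1 branch closes.
Every branch closed, so the premises entail the conclusion.

Yes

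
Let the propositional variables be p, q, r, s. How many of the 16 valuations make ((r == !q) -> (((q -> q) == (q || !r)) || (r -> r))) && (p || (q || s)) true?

Initial set: {(((r == !q) -> (((q -> q) == (q || !r)) || (r -> r))) && (p || (q || s)))}.
(((r == !q) -> (((q -> q) == (q || !r)) || (r -> r))) && (p || (q || s))): α-rule — add ((r == !q) -> (((q -> q) == (q || !r)) || (r -> r))), (p || (q || s)).
((r == !q) -> (((q -> q) == (q || !r)) || (r -> r))): β-rule — branch into !(r == !q)  //  (((q -> q) == (q || !r)) || (r -> r)).
  branch 1 (add !(r == !q)):
    (p || (q || s)): β-rule — branch into p  //  (q || s).
      branch 1.1 (add p):
        !(r == !q): β-rule — branch into r, !!q  //  !r, !q.
          branch 1.1.1 (add r, !!q):
            ○ open, literals {p=1, q=1, r=1}.
          branch 1.1.2 (add !r, !q):
            ○ open, literals {p=1, q=0, r=0}.
      branch 1.2 (add (q || s)):
        !(r == !q): β-rule — branch into r, !!q  //  !r, !q.
          branch 1.2.1 (add r, !!q):
            (q || s): β-rule — branch into q  //  s.
              branch 1.2.1.1 (add q):
                ○ open, literals {q=1, r=1}.
              branch 1.2.1.2 (add s):
                ○ open, literals {q=1, r=1, s=1}.
          branch 1.2.2 (add !r, !q):
            (q || s): β-rule — branch into q  //  s.
              branch 1.2.2.1 (add q):
                × closes — contains both q and !q.
              branch 1.2.2.2 (add s):
                ○ open, literals {q=0, r=0, s=1}.
  branch 2 (add (((q -> q) == (q || !r)) || (r -> r))):
    (p || (q || s)): β-rule — branch into p  //  (q || s).
      branch 2.1 (add p):
        (((q -> q) == (q || !r)) || (r -> r)): β-rule — branch into ((q -> q) == (q || !r))  //  (r -> r).
          branch 2.1.1 (add ((q -> q) == (q || !r))):
            ((q -> q) == (q || !r)): β-rule — branch into (q -> q), (q || !r)  //  !(q -> q), !(q || !r).
              branch 2.1.1.1 (add (q -> q), (q || !r)):
                (q -> q): β-rule — branch into !q  //  q.
                  branch 2.1.1.1.1 (add !q):
                    (q || !r): β-rule — branch into q  //  !r.
                      branch 2.1.1.1.1.1 (add q):
                        × closes — contains both q and !q.
                      branch 2.1.1.1.1.2 (add !r):
                        ○ open, literals {p=1, q=0, r=0}.
                  branch 2.1.1.1.2 (add q):
                    (q || !r): β-rule — branch into q  //  !r.
                      branch 2.1.1.1.2.1 (add q):
                        ○ open, literals {p=1, q=1}.
                      branch 2.1.1.1.2.2 (add !r):
                        ○ open, literals {p=1, q=1, r=0}.
              branch 2.1.1.2 (add !(q -> q), !(q || !r)):
                !(q -> q): α-rule — add q, !q.
                × closes — contains both q and !q.
          branch 2.1.2 (add (r -> r)):
            (r -> r): β-rule — branch into !r  //  r.
              branch 2.1.2.1 (add !r):
                ○ open, literals {p=1, r=0}.
              branch 2.1.2.2 (add r):
                ○ open, literals {p=1, r=1}.
      branch 2.2 (add (q || s)):
        (((q -> q) == (q || !r)) || (r -> r)): β-rule — branch into ((q -> q) == (q || !r))  //  (r -> r).
          branch 2.2.1 (add ((q -> q) == (q || !r))):
            (q || s): β-rule — branch into q  //  s.
              branch 2.2.1.1 (add q):
                ((q -> q) == (q || !r)): β-rule — branch into (q -> q), (q || !r)  //  !(q -> q), !(q || !r).
                  branch 2.2.1.1.1 (add (q -> q), (q || !r)):
                    (q -> q): β-rule — branch into !q  //  q.
                      branch 2.2.1.1.1.1 (add !q):
                        × closes — contains both q and !q.
                      branch 2.2.1.1.1.2 (add q):
                        (q || !r): β-rule — branch into q  //  !r.
                          branch 2.2.1.1.1.2.1 (add q):
                            ○ open, literals {q=1}.
                          branch 2.2.1.1.1.2.2 (add !r):
                            ○ open, literals {q=1, r=0}.
                  branch 2.2.1.1.2 (add !(q -> q), !(q || !r)):
                    !(q -> q): α-rule — add q, !q.
                    × closes — contains both q and !q.
              branch 2.2.1.2 (add s):
                ((q -> q) == (q || !r)): β-rule — branch into (q -> q), (q || !r)  //  !(q -> q), !(q || !r).
                  branch 2.2.1.2.1 (add (q -> q), (q || !r)):
                    (q -> q): β-rule — branch into !q  //  q.
                      branch 2.2.1.2.1.1 (add !q):
                        (q || !r): β-rule — branch into q  //  !r.
                          branch 2.2.1.2.1.1.1 (add q):
                            × closes — contains both q and !q.
                          branch 2.2.1.2.1.1.2 (add !r):
                            ○ open, literals {q=0, r=0, s=1}.
                      branch 2.2.1.2.1.2 (add q):
                        (q || !r): β-rule — branch into q  //  !r.
                          branch 2.2.1.2.1.2.1 (add q):
                            ○ open, literals {q=1, s=1}.
                          branch 2.2.1.2.1.2.2 (add !r):
                            ○ open, literals {q=1, r=0, s=1}.
                  branch 2.2.1.2.2 (add !(q -> q), !(q || !r)):
                    !(q -> q): α-rule — add q, !q.
                    × closes — contains both q and !q.
          branch 2.2.2 (add (r -> r)):
            (q || s): β-rule — branch into q  //  s.
              branch 2.2.2.1 (add q):
                (r -> r): β-rule — branch into !r  //  r.
                  branch 2.2.2.1.1 (add !r):
                    ○ open, literals {q=1, r=0}.
                  branch 2.2.2.1.2 (add r):
                    ○ open, literals {q=1, r=1}.
              branch 2.2.2.2 (add s):
                (r -> r): β-rule — branch into !r  //  r.
                  branch 2.2.2.2.1 (add !r):
                    ○ open, literals {r=0, s=1}.
                  branch 2.2.2.2.2 (add r):
                    ○ open, literals {r=1, s=1}.
7 branches closed, 19 open.
Each open branch fixes some atoms; the unmentioned ones are free. Counting distinct full assignments: branch {p=1, q=1, r=1} (s) contributes 2 new; branch {p=1, q=0, r=0} (s) contributes 2 new; branch {q=1, r=1} (p, s) contributes 2 new; branch {q=1, r=1, s=1} (p) contributes 0 new; branch {q=0, r=0, s=1} (p) contributes 1 new; branch {p=1, q=0, r=0} (s) contributes 0 new; branch {p=1, q=1} (r, s) contributes 2 new; branch {p=1, q=1, r=0} (s) contributes 0 new; branch {p=1, r=0} (q, s) contributes 0 new; branch {p=1, r=1} (q, s) contributes 2 new; branch {q=1} (p, r, s) contributes 2 new; branch {q=1, r=0} (p, s) contributes 0 new; branch {q=0, r=0, s=1} (p) contributes 0 new; branch {q=1, s=1} (p, r) contributes 0 new; branch {q=1, r=0, s=1} (p) contributes 0 new; branch {q=1, r=0} (p, s) contributes 0 new; branch {q=1, r=1} (p, s) contributes 0 new; branch {r=0, s=1} (p, q) contributes 0 new; branch {r=1, s=1} (p, q) contributes 1 new. Total: 14.

14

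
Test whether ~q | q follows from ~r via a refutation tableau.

Yes

Initial set: {T ~r; F (~q | q)}.
F (~q | q): α-rule — add F ~q, F q.
× closes — contains both q and ~q.
All 1 branch closes.
Every branch closed, so the premises entail the conclusion.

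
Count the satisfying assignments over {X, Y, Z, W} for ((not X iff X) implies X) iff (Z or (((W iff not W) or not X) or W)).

14

Initial set: {(((not X iff X) implies X) iff (Z or (((W iff not W) or not X) or W)))}.
(((not X iff X) implies X) iff (Z or (((W iff not W) or not X) or W))): β-rule — branch into ((not X iff X) implies X), (Z or (((W iff not W) or not X) or W))  //  not ((not X iff X) implies X), not (Z or (((W iff not W) or not X) or W)).
  branch 1 (add ((not X iff X) implies X), (Z or (((W iff not W) or not X) or W))):
    ((not X iff X) implies X): β-rule — branch into not (not X iff X)  //  X.
      branch 1.1 (add not (not X iff X)):
        (Z or (((W iff not W) or not X) or W)): β-rule — branch into Z  //  (((W iff not W) or not X) or W).
          branch 1.1.1 (add Z):
            not (not X iff X): β-rule — branch into not X, not X  //  not not X, X.
              branch 1.1.1.1 (add not X, not X):
                ○ open, literals {X=F, Z=T}.
              branch 1.1.1.2 (add not not X, X):
                ○ open, literals {X=T, Z=T}.
          branch 1.1.2 (add (((W iff not W) or not X) or W)):
            not (not X iff X): β-rule — branch into not X, not X  //  not not X, X.
              branch 1.1.2.1 (add not X, not X):
                (((W iff not W) or not X) or W): β-rule — branch into ((W iff not W) or not X)  //  W.
                  branch 1.1.2.1.1 (add ((W iff not W) or not X)):
                    ((W iff not W) or not X): β-rule — branch into (W iff not W)  //  not X.
                      branch 1.1.2.1.1.1 (add (W iff not W)):
                        (W iff not W): β-rule — branch into W, not W  //  not W, not not W.
                          branch 1.1.2.1.1.1.1 (add W, not W):
                            × closes — contains both W and not W.
                          branch 1.1.2.1.1.1.2 (add not W, not not W):
                            × closes — contains both W and not W.
                      branch 1.1.2.1.1.2 (add not X):
                        ○ open, literals {X=F}.
                  branch 1.1.2.1.2 (add W):
                    ○ open, literals {W=T, X=F}.
              branch 1.1.2.2 (add not not X, X):
                (((W iff not W) or not X) or W): β-rule — branch into ((W iff not W) or not X)  //  W.
                  branch 1.1.2.2.1 (add ((W iff not W) or not X)):
                    ((W iff not W) or not X): β-rule — branch into (W iff not W)  //  not X.
                      branch 1.1.2.2.1.1 (add (W iff not W)):
                        (W iff not W): β-rule — branch into W, not W  //  not W, not not W.
                          branch 1.1.2.2.1.1.1 (add W, not W):
                            × closes — contains both W and not W.
                          branch 1.1.2.2.1.1.2 (add not W, not not W):
                            × closes — contains both W and not W.
                      branch 1.1.2.2.1.2 (add not X):
                        × closes — contains both X and not X.
                  branch 1.1.2.2.2 (add W):
                    ○ open, literals {W=T, X=T}.
      branch 1.2 (add X):
        (Z or (((W iff not W) or not X) or W)): β-rule — branch into Z  //  (((W iff not W) or not X) or W).
          branch 1.2.1 (add Z):
            ○ open, literals {X=T, Z=T}.
          branch 1.2.2 (add (((W iff not W) or not X) or W)):
            (((W iff not W) or not X) or W): β-rule — branch into ((W iff not W) or not X)  //  W.
              branch 1.2.2.1 (add ((W iff not W) or not X)):
                ((W iff not W) or not X): β-rule — branch into (W iff not W)  //  not X.
                  branch 1.2.2.1.1 (add (W iff not W)):
                    (W iff not W): β-rule — branch into W, not W  //  not W, not not W.
                      branch 1.2.2.1.1.1 (add W, not W):
                        × closes — contains both W and not W.
                      branch 1.2.2.1.1.2 (add not W, not not W):
                        × closes — contains both W and not W.
                  branch 1.2.2.1.2 (add not X):
                    × closes — contains both X and not X.
              branch 1.2.2.2 (add W):
                ○ open, literals {W=T, X=T}.
  branch 2 (add not ((not X iff X) implies X), not (Z or (((W iff not W) or not X) or W))):
    not ((not X iff X) implies X): α-rule — add (not X iff X), not X.
    not (Z or (((W iff not W) or not X) or W)): α-rule — add not Z, not (((W iff not W) or not X) or W).
    not (((W iff not W) or not X) or W): α-rule — add not ((W iff not W) or not X), not W.
    not ((W iff not W) or not X): α-rule — add not (W iff not W), not not X.
    × closes — contains both X and not X.
9 branches closed, 7 open.
Each open branch fixes some atoms; the unmentioned ones are free. Counting distinct full assignments: branch {X=F, Z=T} (Y, W) contributes 4 new; branch {X=T, Z=T} (Y, W) contributes 4 new; branch {X=F} (Y, Z, W) contributes 4 new; branch {W=T, X=F} (Y, Z) contributes 0 new; branch {W=T, X=T} (Y, Z) contributes 2 new; branch {X=T, Z=T} (Y, W) contributes 0 new; branch {W=T, X=T} (Y, Z) contributes 0 new. Total: 14.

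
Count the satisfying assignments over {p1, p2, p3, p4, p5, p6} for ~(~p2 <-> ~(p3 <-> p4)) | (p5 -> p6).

Initial set: {(~(~p2 <-> ~(p3 <-> p4)) | (p5 -> p6))}.
(~(~p2 <-> ~(p3 <-> p4)) | (p5 -> p6)): β-rule — branch into ~(~p2 <-> ~(p3 <-> p4))  //  (p5 -> p6).
  branch 1 (add ~(~p2 <-> ~(p3 <-> p4))):
    ~(~p2 <-> ~(p3 <-> p4)): β-rule — branch into ~p2, ~~(p3 <-> p4)  //  ~~p2, ~(p3 <-> p4).
      branch 1.1 (add ~p2, ~~(p3 <-> p4)):
        ~~(p3 <-> p4): β-rule — branch into p3, p4  //  ~p3, ~p4.
          branch 1.1.1 (add p3, p4):
            ○ open, literals {p2=false, p3=true, p4=true}.
          branch 1.1.2 (add ~p3, ~p4):
            ○ open, literals {p2=false, p3=false, p4=false}.
      branch 1.2 (add ~~p2, ~(p3 <-> p4)):
        ~(p3 <-> p4): β-rule — branch into p3, ~p4  //  ~p3, p4.
          branch 1.2.1 (add p3, ~p4):
            ○ open, literals {p2=true, p3=true, p4=false}.
          branch 1.2.2 (add ~p3, p4):
            ○ open, literals {p2=true, p3=false, p4=true}.
  branch 2 (add (p5 -> p6)):
    (p5 -> p6): β-rule — branch into ~p5  //  p6.
      branch 2.1 (add ~p5):
        ○ open, literals {p5=false}.
      branch 2.2 (add p6):
        ○ open, literals {p6=true}.
0 branches closed, 6 open.
Each open branch fixes some atoms; the unmentioned ones are free. Counting distinct full assignments: branch {p2=false, p3=true, p4=true} (p1, p5, p6) contributes 8 new; branch {p2=false, p3=false, p4=false} (p1, p5, p6) contributes 8 new; branch {p2=true, p3=true, p4=false} (p1, p5, p6) contributes 8 new; branch {p2=true, p3=false, p4=true} (p1, p5, p6) contributes 8 new; branch {p5=false} (p1, p2, p3, p4, p6) contributes 16 new; branch {p6=true} (p1, p2, p3, p4, p5) contributes 8 new. Total: 56.

56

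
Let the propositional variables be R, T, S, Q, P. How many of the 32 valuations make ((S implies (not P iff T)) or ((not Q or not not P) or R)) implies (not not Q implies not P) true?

24

Initial set: {(((S implies (not P iff T)) or ((not Q or not not P) or R)) implies (not not Q implies not P))}.
(((S implies (not P iff T)) or ((not Q or not not P) or R)) implies (not not Q implies not P)): β-rule — branch into not ((S implies (not P iff T)) or ((not Q or not not P) or R))  //  (not not Q implies not P).
  branch 1 (add not ((S implies (not P iff T)) or ((not Q or not not P) or R))):
    not ((S implies (not P iff T)) or ((not Q or not not P) or R)): α-rule — add not (S implies (not P iff T)), not ((not Q or not not P) or R).
    not (S implies (not P iff T)): α-rule — add S, not (not P iff T).
    not ((not Q or not not P) or R): α-rule — add not (not Q or not not P), not R.
    not (not Q or not not P): α-rule — add not not Q, not not not P.
    not not not P: drop double negation, giving not P.
    not (not P iff T): β-rule — branch into not P, not T  //  not not P, T.
      branch 1.1 (add not P, not T):
        ○ open, literals {P=0, Q=1, R=0, S=1, T=0}.
      branch 1.2 (add not not P, T):
        × closes — contains both P and not P.
  branch 2 (add (not not Q implies not P)):
    (not not Q implies not P): β-rule — branch into not not not Q  //  not P.
      branch 2.1 (add not not not Q):
        not not not Q: drop double negation, giving not Q.
        ○ open, literals {Q=0}.
      branch 2.2 (add not P):
        ○ open, literals {P=0}.
1 branch closed, 3 open.
Each open branch fixes some atoms; the unmentioned ones are free. Counting distinct full assignments: branch {P=0, Q=1, R=0, S=1, T=0} (none free) contributes 1 new; branch {Q=0} (R, T, S, P) contributes 16 new; branch {P=0} (R, T, S, Q) contributes 7 new. Total: 24.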